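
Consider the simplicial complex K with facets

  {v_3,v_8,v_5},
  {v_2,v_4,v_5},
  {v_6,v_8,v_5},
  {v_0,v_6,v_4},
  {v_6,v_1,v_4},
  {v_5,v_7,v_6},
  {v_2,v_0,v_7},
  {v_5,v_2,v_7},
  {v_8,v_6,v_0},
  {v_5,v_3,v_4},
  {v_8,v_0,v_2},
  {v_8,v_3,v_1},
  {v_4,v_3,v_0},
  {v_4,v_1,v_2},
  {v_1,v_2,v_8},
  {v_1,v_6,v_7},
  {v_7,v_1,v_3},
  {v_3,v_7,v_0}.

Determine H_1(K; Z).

Fix the vertex order v_0 < v_1 < v_2 < v_3 < v_4 < v_5 < v_6 < v_7 < v_8 and write every simplex with vertices in increasing order. Then dim K = 2 and the simplices of K are:

  0-simplices (9): [v_0], [v_1], [v_2], [v_3], [v_4], [v_5], [v_6], [v_7], [v_8]
  1-simplices (27): (27 of them)
  2-simplices (18): (18 of them)

Hence C_0 ≅ Z^9, C_1 ≅ Z^27, C_2 ≅ Z^18.

Boundary ∂_1: C_1 → C_0 sends each edge [p,q] (with p < q) to q − p. For instance
  ∂[v_2,v_8] = [v_8] − [v_2].
The resulting 9×27 matrix has rank 8, and its Smith normal form has invariant factors (1,1,1,1,1,1,1,1).

The boundary map ∂_2: C_2 → C_1 sends each 2-simplex [p,q,r] to [q,r] − [p,r] + [p,q]. For instance
  ∂[v_1,v_2,v_8] = [v_2,v_8] − [v_1,v_8] + [v_1,v_2],
  ∂[v_3,v_4,v_5] = [v_4,v_5] − [v_3,v_5] + [v_3,v_4].
The 27×18 boundary matrix has rank 17 and Smith normal form diag(1,1,1,1,1,1,1,1,1,1,1,1,1,1,1,1,1).

Now H_k = ker ∂_k / im ∂_{k+1}, so:

  H_1: rank ker ∂_1 − rank ∂_2 = (27 − 8) − 17 = 2, and the invariant factors of ∂_2 are all 1, so H_1 = Z^2.

(K is a triangulation of the torus T^2.)

H_1 ≅ Z^2.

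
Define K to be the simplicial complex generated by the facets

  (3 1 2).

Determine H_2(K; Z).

H_2 ≅ 0.

Fix the vertex order 1 < 2 < 3 and write every simplex with vertices in increasing order. Then dim K = 2 and the simplices of K are:

  0-simplices (3): [1], [2], [3]
  1-simplices (3): [1,2], [1,3], [2,3]
  2-simplices (1): [1,2,3]

giving chain groups C_0 ≅ Z^3, C_1 ≅ Z^3, C_2 ≅ Z^1.

The boundary map ∂_1: C_1 → C_0 sends each edge [p,q] (with p < q) to q − p.
The 3×3 boundary matrix has rank 2 and Smith normal form diag(1,1).

∂_2: C_2 → C_1 sends each 2-simplex [p,q,r] to [q,r] − [p,r] + [p,q]. For instance
  ∂[1,2,3] = [2,3] − [1,3] + [1,2].
The resulting 3×1 matrix has rank 1, and its Smith normal form has invariant factors (1).

Reading off H_k = ker ∂_k / im ∂_{k+1}:

  H_2: rank ker ∂_2 − rank ∂_3 = (1 − 1) − 0 = 0, and there is no ∂_3, so H_2 ≅ 0.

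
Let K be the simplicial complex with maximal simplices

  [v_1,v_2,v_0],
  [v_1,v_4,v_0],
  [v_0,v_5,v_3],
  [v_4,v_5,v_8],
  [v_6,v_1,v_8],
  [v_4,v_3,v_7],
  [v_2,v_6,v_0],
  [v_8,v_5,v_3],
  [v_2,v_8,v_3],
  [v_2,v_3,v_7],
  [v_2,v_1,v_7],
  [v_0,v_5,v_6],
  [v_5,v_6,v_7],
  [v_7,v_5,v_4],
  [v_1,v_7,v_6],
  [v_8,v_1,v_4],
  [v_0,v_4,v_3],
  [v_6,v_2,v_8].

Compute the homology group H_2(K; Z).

Fix the vertex order v_0 < v_1 < v_2 < v_3 < v_4 < v_5 < v_6 < v_7 < v_8 and write every simplex with vertices in increasing order. Then dim K = 2 and the simplices of K are:

  0-simplices (9): [v_0], [v_1], [v_2], [v_3], [v_4], [v_5], [v_6], [v_7], [v_8]
  1-simplices (27): (27 of them)
  2-simplices (18): (18 of them)

giving chain groups C_0 ≅ Z^9, C_1 ≅ Z^27, C_2 ≅ Z^18.

∂_1: C_1 → C_0 maps an edge to its endpoints' difference, ∂[p,q] = q − p. For instance
  ∂[v_2,v_6] = [v_6] − [v_2].
The 9×27 boundary matrix has rank 8 and Smith normal form diag(1,1,1,1,1,1,1,1).

Boundary ∂_2: C_2 → C_1 acts by ∂[p,q,r] = [q,r] − [p,r] + [p,q]. For instance
  ∂[v_0,v_5,v_6] = [v_5,v_6] − [v_0,v_6] + [v_0,v_5],
  ∂[v_3,v_5,v_8] = [v_5,v_8] − [v_3,v_8] + [v_3,v_5].
The resulting 27×18 matrix has rank 18, and its Smith normal form has invariant factors (1,1,1,1,1,1,1,1,1,1,1,1,1,1,1,1,1,2).

From H_k ≅ ker(∂_k) / im(∂_{k+1}) we obtain:

  H_2: rank ker ∂_2 − rank ∂_3 = (18 − 18) − 0 = 0, and there is no ∂_3, so H_2 ≅ 0.

H_2 = 0.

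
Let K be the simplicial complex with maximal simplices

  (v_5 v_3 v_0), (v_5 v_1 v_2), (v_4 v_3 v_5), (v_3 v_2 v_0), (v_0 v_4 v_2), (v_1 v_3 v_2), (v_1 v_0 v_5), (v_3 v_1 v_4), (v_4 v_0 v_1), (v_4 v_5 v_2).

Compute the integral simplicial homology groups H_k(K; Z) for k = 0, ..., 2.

H_0 = Z,  H_1 = Z/2Z,  H_2 = 0.

Take the total order v_0 < v_1 < v_2 < v_3 < v_4 < v_5 on the vertex set. Then K (dimension 2) consists of the simplices:

  0-simplices (6): [v_0], [v_1], [v_2], [v_3], [v_4], [v_5]
  1-simplices (15): (15 of them)
  2-simplices (10): [v_0,v_1,v_4], [v_0,v_1,v_5], [v_0,v_2,v_3], [v_0,v_2,v_4], [v_0,v_3,v_5], [v_1,v_2,v_3], [v_1,v_2,v_5], [v_1,v_3,v_4], [v_2,v_4,v_5], [v_3,v_4,v_5]

Hence C_0 ≅ Z^6, C_1 ≅ Z^15, C_2 ≅ Z^10.

Boundary ∂_1: C_1 → C_0 sends each edge [p,q] (with p < q) to q − p. For instance
  ∂[v_3,v_5] = [v_5] − [v_3].
The 6×15 boundary matrix has rank 5 and Smith normal form diag(1,1,1,1,1).

∂_2: C_2 → C_1 maps a triangle to the signed sum of its edges. For instance
  ∂[v_3,v_4,v_5] = [v_4,v_5] − [v_3,v_5] + [v_3,v_4],
  ∂[v_1,v_3,v_4] = [v_3,v_4] − [v_1,v_4] + [v_1,v_3].
This gives a 15×10 integer matrix of rank 10; reducing to Smith normal form yields diagonal entries (1,1,1,1,1,1,1,1,1,2).

Now H_k = ker ∂_k / im ∂_{k+1}, so:

  H_0: rank C_0 − rank ∂_1 = 6 − 5 = 1, and the invariant factors of ∂_1 are all 1, so H_0 ≅ Z.
  H_1: rank ker ∂_1 − rank ∂_2 = (15 − 5) − 10 = 0, and ∂_2 has invariant factor 2 > 1, so H_1 ≅ Z/2Z.
  H_2: rank ker ∂_2 − rank ∂_3 = (10 − 10) − 0 = 0, and there is no ∂_3, so H_2 ≅ 0.

As a check, the Euler characteristic is 6 − 15 + 10 = 1, which agrees with 1 − 0 + 0 = 1.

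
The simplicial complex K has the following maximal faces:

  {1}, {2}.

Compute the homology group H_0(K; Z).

K has 2 vertices.
rank ∂_0 = 0, rank ∂_1 = 0 ⇒ b_0 = 2 − 0 − 0 = 2. So H_0 ≅ Z^2.

H_0 ≅ Z^2.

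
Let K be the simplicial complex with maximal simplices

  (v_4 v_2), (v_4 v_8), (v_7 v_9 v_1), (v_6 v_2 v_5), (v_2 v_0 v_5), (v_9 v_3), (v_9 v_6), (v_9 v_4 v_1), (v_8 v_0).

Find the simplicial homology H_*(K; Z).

Take the total order v_0 < v_1 < v_2 < v_3 < v_4 < v_5 < v_6 < v_7 < v_8 < v_9 on the vertex set. Then K (dimension 2) consists of the simplices:

  0-simplices (10): [v_0], [v_1], [v_2], [v_3], [v_4], [v_5], [v_6], [v_7], [v_8], [v_9]
  1-simplices (15): (15 of them)
  2-simplices (4): [v_0,v_2,v_5], [v_1,v_4,v_9], [v_1,v_7,v_9], [v_2,v_5,v_6]

so the chain groups are C_0 ≅ Z^10, C_1 ≅ Z^15, C_2 ≅ Z^4.

∂_1: C_1 → C_0 maps an edge to its endpoints' difference, ∂[p,q] = q − p. For instance
  ∂[v_6,v_9] = [v_9] − [v_6].
As a 10×15 matrix over Z this has rank 9, with invariant factors (1,1,1,1,1,1,1,1,1).

Boundary ∂_2: C_2 → C_1 sends each 2-simplex [p,q,r] to [q,r] − [p,r] + [p,q]. For instance
  ∂[v_0,v_2,v_5] = [v_2,v_5] − [v_0,v_5] + [v_0,v_2],
  ∂[v_1,v_4,v_9] = [v_4,v_9] − [v_1,v_9] + [v_1,v_4].
The 15×4 boundary matrix has rank 4 and Smith normal form diag(1,1,1,1).

Computing H_k = (kernel of ∂_k) / (image of ∂_{k+1}):

  H_0: rank C_0 − rank ∂_1 = 10 − 9 = 1, and the invariant factors of ∂_1 are all 1, so H_0 = Z.
  H_1: rank ker ∂_1 − rank ∂_2 = (15 − 9) − 4 = 2, and the invariant factors of ∂_2 are all 1, so H_1 = Z^2.
  H_2: rank ker ∂_2 − rank ∂_3 = (4 − 4) − 0 = 0, and there is no ∂_3, so H_2 = 0.

As a check, the Euler characteristic is 10 − 15 + 4 = -1, which agrees with 1 − 2 + 0 = -1.

H_0 = Z,  H_1 = Z^2,  H_2 = 0.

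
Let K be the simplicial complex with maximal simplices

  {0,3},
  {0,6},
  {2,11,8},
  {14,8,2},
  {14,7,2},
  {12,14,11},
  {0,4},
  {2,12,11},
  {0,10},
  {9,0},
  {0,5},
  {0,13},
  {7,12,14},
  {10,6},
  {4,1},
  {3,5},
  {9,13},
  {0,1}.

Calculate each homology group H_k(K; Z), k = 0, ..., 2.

H_0 ≅ Z^2,  H_1 ≅ Z^5,  H_2 = 0.

Order the vertices as 0 < 1 < 2 < 3 < 4 < 5 < 6 < 7 < 8 < 9 < 10 < 11 < 12 < 13 < 14. Listing each simplex with vertices in this order, K has dimension 2 with simplices:

  0-simplices (15): [0], [1], [2], [3], [4], [5], [6], [7], [8], [9], [10], [11], [12], [13], [14]
  1-simplices (24): (24 of them)
  2-simplices (6): [2,7,14], [2,8,11], [2,8,14], [2,11,12], [7,12,14], [11,12,14]

so the chain groups are C_0 ≅ Z^15, C_1 ≅ Z^24, C_2 ≅ Z^6.

Boundary ∂_1: C_1 → C_0 maps an edge to its endpoints' difference, ∂[p,q] = q − p. For instance
  ∂[0,10] = [10] − [0].
As a 15×24 matrix over Z this has rank 13, with invariant factors (1,1,1,1,1,1,1,1,1,1,1,1,1).

The boundary map ∂_2: C_2 → C_1 sends each 2-simplex [p,q,r] to [q,r] − [p,r] + [p,q]. For instance
  ∂[11,12,14] = [12,14] − [11,14] + [11,12],
  ∂[2,11,12] = [11,12] − [2,12] + [2,11].
The resulting 24×6 matrix has rank 6, and its Smith normal form has invariant factors (1,1,1,1,1,1).

Computing H_k = (kernel of ∂_k) / (image of ∂_{k+1}):

  H_0: rank C_0 − rank ∂_1 = 15 − 13 = 2, and the invariant factors of ∂_1 are all 1, so H_0 ≅ Z^2.
  H_1: rank ker ∂_1 − rank ∂_2 = (24 − 13) − 6 = 5, and the invariant factors of ∂_2 are all 1, so H_1 ≅ Z^5.
  H_2: rank ker ∂_2 − rank ∂_3 = (6 − 6) − 0 = 0, and there is no ∂_3, so H_2 ≅ 0.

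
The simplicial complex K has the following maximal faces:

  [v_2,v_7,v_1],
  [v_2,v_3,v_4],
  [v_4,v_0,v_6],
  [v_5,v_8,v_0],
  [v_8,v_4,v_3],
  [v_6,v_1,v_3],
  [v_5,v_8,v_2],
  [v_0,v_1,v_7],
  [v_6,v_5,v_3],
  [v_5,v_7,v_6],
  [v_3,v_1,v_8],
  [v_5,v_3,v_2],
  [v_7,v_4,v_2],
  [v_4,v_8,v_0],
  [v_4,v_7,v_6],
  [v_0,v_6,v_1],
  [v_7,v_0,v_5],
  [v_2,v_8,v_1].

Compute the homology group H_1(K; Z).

Fix the vertex order v_0 < v_1 < v_2 < v_3 < v_4 < v_5 < v_6 < v_7 < v_8 and write every simplex with vertices in increasing order. Then dim K = 2 and the simplices of K are:

  0-simplices (9): [v_0], [v_1], [v_2], [v_3], [v_4], [v_5], [v_6], [v_7], [v_8]
  1-simplices (27): (27 of them)
  2-simplices (18): (18 of them)

Hence C_0 ≅ Z^9, C_1 ≅ Z^27, C_2 ≅ Z^18.

∂_1: C_1 → C_0 is given by ∂[p,q] = [q] − [p]. For instance
  ∂[v_2,v_4] = [v_4] − [v_2].
The resulting 9×27 matrix has rank 8, and its Smith normal form has invariant factors (1,1,1,1,1,1,1,1).

Boundary ∂_2: C_2 → C_1 maps a triangle to the signed sum of its edges. For instance
  ∂[v_1,v_3,v_8] = [v_3,v_8] − [v_1,v_8] + [v_1,v_3],
  ∂[v_2,v_3,v_4] = [v_3,v_4] − [v_2,v_4] + [v_2,v_3].
The 27×18 boundary matrix has rank 18 and Smith normal form diag(1,1,1,1,1,1,1,1,1,1,1,1,1,1,1,1,1,2).

Now H_k = ker ∂_k / im ∂_{k+1}, so:

  H_1: rank ker ∂_1 − rank ∂_2 = (27 − 8) − 18 = 1, and ∂_2 has invariant factor 2 > 1, so H_1 ≅ Z × Z/2.

(K is a triangulation of the Klein bottle.)

H_1 = Z × Z/2.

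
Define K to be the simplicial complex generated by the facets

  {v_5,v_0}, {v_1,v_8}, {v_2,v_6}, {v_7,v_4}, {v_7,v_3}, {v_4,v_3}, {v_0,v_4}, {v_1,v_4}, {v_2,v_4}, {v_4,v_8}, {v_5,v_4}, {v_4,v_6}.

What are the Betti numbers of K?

We work with the vertex ordering v_0 < v_1 < v_2 < v_3 < v_4 < v_5 < v_6 < v_7 < v_8. The simplices of K, each written with vertices in increasing order, are:

  0-simplices (9): [v_0], [v_1], [v_2], [v_3], [v_4], [v_5], [v_6], [v_7], [v_8]
  1-simplices (12): [v_0,v_4], [v_0,v_5], [v_1,v_4], [v_1,v_8], [v_2,v_4], [v_2,v_6], [v_3,v_4], [v_3,v_7], [v_4,v_5], [v_4,v_6], [v_4,v_7], [v_4,v_8]

giving chain groups C_0 ≅ Z^9, C_1 ≅ Z^12.

∂_1: C_1 → C_0 is given by ∂[p,q] = [q] − [p]. For instance
  ∂[v_4,v_6] = [v_6] − [v_4].
The 9×12 boundary matrix has rank 8 and Smith normal form diag(1,1,1,1,1,1,1,1).

Computing H_k = (kernel of ∂_k) / (image of ∂_{k+1}):

  H_0: rank C_0 − rank ∂_1 = 9 − 8 = 1, and the invariant factors of ∂_1 are all 1, so H_0 ≅ Z.
  H_1: rank ker ∂_1 − rank ∂_2 = (12 − 8) − 0 = 4, and there is no ∂_2, so H_1 ≅ Z^4.

Hence the Betti numbers are b_0 = 1, b_1 = 4.

b_0 = 1, b_1 = 4.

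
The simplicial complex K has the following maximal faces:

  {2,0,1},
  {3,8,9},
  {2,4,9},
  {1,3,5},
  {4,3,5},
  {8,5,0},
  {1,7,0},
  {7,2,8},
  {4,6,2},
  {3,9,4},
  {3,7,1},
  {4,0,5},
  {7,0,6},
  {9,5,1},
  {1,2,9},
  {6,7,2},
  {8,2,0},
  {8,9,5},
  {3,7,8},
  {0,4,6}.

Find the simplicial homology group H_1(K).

K has 10 vertices, 30 edges, 20 triangles.
rank ∂_1 = 9, rank ∂_2 = 20 ⇒ b_1 = 30 − 9 − 20 = 1; ∂_2 has invariant factor(s) [2] giving torsion. So H_1 ≅ Z ⊕ Z/2Z.

H_1 ≅ Z ⊕ Z/2Z.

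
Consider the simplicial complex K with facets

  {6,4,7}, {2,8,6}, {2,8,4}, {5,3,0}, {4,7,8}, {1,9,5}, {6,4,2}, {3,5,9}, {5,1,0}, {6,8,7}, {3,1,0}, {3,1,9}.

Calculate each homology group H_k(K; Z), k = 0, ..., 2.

Fix the vertex order 0 < 1 < 2 < 3 < 4 < 5 < 6 < 7 < 8 < 9 and write every simplex with vertices in increasing order. Then dim K = 2 and the simplices of K are:

  0-simplices (10): [0], [1], [2], [3], [4], [5], [6], [7], [8], [9]
  1-simplices (18): [0,1], [0,3], [0,5], [1,3], [1,5], [1,9], [2,4], [2,6], [2,8], [3,5], [3,9], [4,6], [4,7], [4,8], [5,9], [6,7], [6,8], [7,8]
  2-simplices (12): [0,1,3], [0,1,5], [0,3,5], [1,3,9], [1,5,9], [2,4,6], [2,4,8], [2,6,8], [3,5,9], [4,6,7], [4,7,8], [6,7,8]

Hence C_0 ≅ Z^10, C_1 ≅ Z^18, C_2 ≅ Z^12.

Boundary ∂_1: C_1 → C_0 sends each edge [p,q] (with p < q) to q − p.
The resulting 10×18 matrix has rank 8, and its Smith normal form has invariant factors (1,1,1,1,1,1,1,1).

Boundary ∂_2: C_2 → C_1 acts by ∂[p,q,r] = [q,r] − [p,r] + [p,q]. For instance
  ∂[4,6,7] = [6,7] − [4,7] + [4,6],
  ∂[0,1,3] = [1,3] − [0,3] + [0,1].
This gives a 18×12 integer matrix of rank 10; reducing to Smith normal form yields diagonal entries (1,1,1,1,1,1,1,1,1,1).

Now H_k = ker ∂_k / im ∂_{k+1}, so:

  H_0: rank C_0 − rank ∂_1 = 10 − 8 = 2, and the invariant factors of ∂_1 are all 1, so H_0 = Z^2.
  H_1: rank ker ∂_1 − rank ∂_2 = (18 − 8) − 10 = 0, and the invariant factors of ∂_2 are all 1, so H_1 = 0.
  H_2: rank ker ∂_2 − rank ∂_3 = (12 − 10) − 0 = 2, and there is no ∂_3, so H_2 = Z^2.

H_0 = Z^2,  H_1 = 0,  H_2 = Z^2.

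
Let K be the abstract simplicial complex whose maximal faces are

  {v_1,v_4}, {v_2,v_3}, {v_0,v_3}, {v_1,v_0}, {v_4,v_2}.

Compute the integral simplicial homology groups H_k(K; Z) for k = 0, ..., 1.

H_0 ≅ Z,  H_1 ≅ Z.

We work with the vertex ordering v_0 < v_1 < v_2 < v_3 < v_4. The simplices of K, each written with vertices in increasing order, are:

  0-simplices (5): [v_0], [v_1], [v_2], [v_3], [v_4]
  1-simplices (5): [v_0,v_1], [v_0,v_3], [v_1,v_4], [v_2,v_3], [v_2,v_4]

so the chain groups are C_0 ≅ Z^5, C_1 ≅ Z^5.

The boundary map ∂_1: C_1 → C_0 is given by ∂[p,q] = [q] − [p].
The resulting 5×5 matrix has rank 4, and its Smith normal form has invariant factors (1,1,1,1).

From H_k ≅ ker(∂_k) / im(∂_{k+1}) we obtain:

  H_0: rank C_0 − rank ∂_1 = 5 − 4 = 1, and the invariant factors of ∂_1 are all 1, so H_0 ≅ Z.
  H_1: rank ker ∂_1 − rank ∂_2 = (5 − 4) − 0 = 1, and there is no ∂_2, so H_1 ≅ Z.

As a check, the Euler characteristic is 5 − 5 = 0, which agrees with 1 − 1 = 0.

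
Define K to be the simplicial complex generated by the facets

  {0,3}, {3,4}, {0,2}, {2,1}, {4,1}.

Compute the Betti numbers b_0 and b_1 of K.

Order the vertices as 0 < 1 < 2 < 3 < 4. Listing each simplex with vertices in this order, K has dimension 1 with simplices:

  0-simplices (5): [0], [1], [2], [3], [4]
  1-simplices (5): [0,2], [0,3], [1,2], [1,4], [3,4]

giving chain groups C_0 ≅ Z^5, C_1 ≅ Z^5.

Boundary ∂_1: C_1 → C_0 maps an edge to its endpoints' difference, ∂[p,q] = q − p.
The resulting 5×5 matrix has rank 4, and its Smith normal form has invariant factors (1,1,1,1).

Now H_k = ker ∂_k / im ∂_{k+1}, so:

  H_0: rank C_0 − rank ∂_1 = 5 − 4 = 1, and the invariant factors of ∂_1 are all 1, so H_0 = Z.
  H_1: rank ker ∂_1 − rank ∂_2 = (5 − 4) − 0 = 1, and there is no ∂_2, so H_1 = Z.

As a check, the Euler characteristic is 5 − 5 = 0, which agrees with 1 − 1 = 0.

Hence the Betti numbers are b_0 = 1, b_1 = 1.

b_0 = 1, b_1 = 1.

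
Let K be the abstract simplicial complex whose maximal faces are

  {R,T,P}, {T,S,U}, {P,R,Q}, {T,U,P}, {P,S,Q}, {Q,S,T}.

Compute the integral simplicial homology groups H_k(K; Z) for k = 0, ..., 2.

Fix the vertex order P < Q < R < S < T < U and write every simplex with vertices in increasing order. Then dim K = 2 and the simplices of K are:

  0-simplices (6): P, Q, R, S, T, U
  1-simplices (12): PQ, PR, PS, PT, PU, QR, QS, QT, RT, ST, SU, TU
  2-simplices (6): PQR, PQS, PRT, PTU, QST, STU

giving chain groups C_0 ≅ Z^6, C_1 ≅ Z^12, C_2 ≅ Z^6.

The boundary map ∂_1: C_1 → C_0 is given by ∂[p,q] = [q] − [p].
The 6×12 boundary matrix has rank 5 and Smith normal form diag(1,1,1,1,1).

The boundary map ∂_2: C_2 → C_1 acts by ∂[p,q,r] = [q,r] − [p,r] + [p,q]. For instance
  ∂PQS = QS − PS + PQ,
  ∂PQR = QR − PR + PQ.
The 12×6 boundary matrix has rank 6 and Smith normal form diag(1,1,1,1,1,1).

From H_k ≅ ker(∂_k) / im(∂_{k+1}) we obtain:

  H_0: rank C_0 − rank ∂_1 = 6 − 5 = 1, and the invariant factors of ∂_1 are all 1, so H_0 ≅ Z.
  H_1: rank ker ∂_1 − rank ∂_2 = (12 − 5) − 6 = 1, and the invariant factors of ∂_2 are all 1, so H_1 ≅ Z.
  H_2: rank ker ∂_2 − rank ∂_3 = (6 − 6) − 0 = 0, and there is no ∂_3, so H_2 ≅ 0.

H_0 ≅ Z,  H_1 ≅ Z,  H_2 = 0.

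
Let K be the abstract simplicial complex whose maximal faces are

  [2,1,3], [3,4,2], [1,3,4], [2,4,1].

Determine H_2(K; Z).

Order the vertices as 1 < 2 < 3 < 4. Listing each simplex with vertices in this order, K has dimension 2 with simplices:

  0-simplices (4): [1], [2], [3], [4]
  1-simplices (6): [1,2], [1,3], [1,4], [2,3], [2,4], [3,4]
  2-simplices (4): [1,2,3], [1,2,4], [1,3,4], [2,3,4]

giving chain groups C_0 ≅ Z^4, C_1 ≅ Z^6, C_2 ≅ Z^4.

∂_1: C_1 → C_0 maps an edge to its endpoints' difference, ∂[p,q] = q − p. For instance
  ∂[3,4] = [4] − [3].
The 4×6 boundary matrix has rank 3 and Smith normal form diag(1,1,1).

∂_2: C_2 → C_1 maps a triangle to the signed sum of its edges. For instance
  ∂[1,2,3] = [2,3] − [1,3] + [1,2],
  ∂[1,3,4] = [3,4] − [1,4] + [1,3].
As a 6×4 matrix over Z this has rank 3, with invariant factors (1,1,1).

Computing H_k = (kernel of ∂_k) / (image of ∂_{k+1}):

  H_2: rank ker ∂_2 − rank ∂_3 = (4 − 3) − 0 = 1, and there is no ∂_3, so H_2 = Z.

H_2 = Z.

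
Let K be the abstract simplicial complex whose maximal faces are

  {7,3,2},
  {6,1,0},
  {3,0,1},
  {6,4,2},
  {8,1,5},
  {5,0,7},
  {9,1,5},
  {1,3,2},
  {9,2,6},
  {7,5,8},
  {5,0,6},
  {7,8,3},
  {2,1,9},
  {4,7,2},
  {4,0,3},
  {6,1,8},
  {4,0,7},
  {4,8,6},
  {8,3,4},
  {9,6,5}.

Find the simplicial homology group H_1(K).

Order the vertices as 0 < 1 < 2 < 3 < 4 < 5 < 6 < 7 < 8 < 9. Listing each simplex with vertices in this order, K has dimension 2 with simplices:

  0-simplices (10): [0], [1], [2], [3], [4], [5], [6], [7], [8], [9]
  1-simplices (30): (30 of them)
  2-simplices (20): (20 of them)

so the chain groups are C_0 ≅ Z^10, C_1 ≅ Z^30, C_2 ≅ Z^20.

∂_1: C_1 → C_0 sends each edge [p,q] (with p < q) to q − p.
As a 10×30 matrix over Z this has rank 9, with invariant factors (1,1,1,1,1,1,1,1,1).

Boundary ∂_2: C_2 → C_1 maps a triangle to the signed sum of its edges. For instance
  ∂[1,5,8] = [5,8] − [1,8] + [1,5],
  ∂[0,5,6] = [5,6] − [0,6] + [0,5].
As a 30×20 matrix over Z this has rank 20, with invariant factors (1,1,1,1,1,1,1,1,1,1,1,1,1,1,1,1,1,1,1,2).

From H_k ≅ ker(∂_k) / im(∂_{k+1}) we obtain:

  H_1: rank ker ∂_1 − rank ∂_2 = (30 − 9) − 20 = 1, and ∂_2 has invariant factor 2 > 1, so H_1 ≅ Z ⊕ Z/2Z.

(K is a triangulation of the Klein bottle.)

H_1 = Z ⊕ Z/2Z.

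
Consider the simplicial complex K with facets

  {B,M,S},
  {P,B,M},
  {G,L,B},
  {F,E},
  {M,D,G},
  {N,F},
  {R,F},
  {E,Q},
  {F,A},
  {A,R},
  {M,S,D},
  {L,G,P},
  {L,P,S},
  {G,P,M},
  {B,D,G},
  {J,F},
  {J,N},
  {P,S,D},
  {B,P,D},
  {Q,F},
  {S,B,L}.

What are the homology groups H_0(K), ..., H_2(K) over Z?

Order the vertices as A < B < D < E < F < G < J < L < M < N < P < Q < R < S. Listing each simplex with vertices in this order, K has dimension 2 with simplices:

  0-simplices (14): A, B, D, E, F, G, J, L, M, N, P, Q, R, S
  1-simplices (27): AF, AR, BD, BG, BL, BM, BP, BS, DG, DM, DP, DS, EF, EQ, FJ, FN, FQ, FR, GL, GM, GP, JN, LP, LS, MP, MS, PS
  2-simplices (12): BDG, BDP, BGL, BLS, BMP, BMS, DGM, DMS, DPS, GLP, GMP, LPS

so the chain groups are C_0 ≅ Z^14, C_1 ≅ Z^27, C_2 ≅ Z^12.

Boundary ∂_1: C_1 → C_0 maps an edge to its endpoints' difference, ∂[p,q] = q − p.
The resulting 14×27 matrix has rank 12, and its Smith normal form has invariant factors (1,1,1,1,1,1,1,1,1,1,1,1).

The boundary map ∂_2: C_2 → C_1 sends each 2-simplex [p,q,r] to [q,r] − [p,r] + [p,q]. For instance
  ∂BGL = GL − BL + BG,
  ∂DPS = PS − DS + DP.
The resulting 27×12 matrix has rank 12, and its Smith normal form has invariant factors (1,1,1,1,1,1,1,1,1,1,1,2).

Computing H_k = (kernel of ∂_k) / (image of ∂_{k+1}):

  H_0: rank C_0 − rank ∂_1 = 14 − 12 = 2, and the invariant factors of ∂_1 are all 1, so H_0 = Z^2.
  H_1: rank ker ∂_1 − rank ∂_2 = (27 − 12) − 12 = 3, and ∂_2 has invariant factor 2 > 1, so H_1 = Z^3 ⊕ Z/2Z.
  H_2: rank ker ∂_2 − rank ∂_3 = (12 − 12) − 0 = 0, and there is no ∂_3, so H_2 = 0.

As a check, the Euler characteristic is 14 − 27 + 12 = -1, which agrees with 2 − 3 + 0 = -1.

H_0 ≅ Z^2,  H_1 ≅ Z^3 ⊕ Z/2Z,  H_2 = 0.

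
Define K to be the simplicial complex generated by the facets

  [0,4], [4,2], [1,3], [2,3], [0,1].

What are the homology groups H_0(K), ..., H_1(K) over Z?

H_0 ≅ Z,  H_1 ≅ Z.

Fix the vertex order 0 < 1 < 2 < 3 < 4 and write every simplex with vertices in increasing order. Then dim K = 1 and the simplices of K are:

  0-simplices (5): [0], [1], [2], [3], [4]
  1-simplices (5): [0,1], [0,4], [1,3], [2,3], [2,4]

Hence C_0 ≅ Z^5, C_1 ≅ Z^5.

The boundary map ∂_1: C_1 → C_0 maps an edge to its endpoints' difference, ∂[p,q] = q − p. For instance
  ∂[0,4] = [4] − [0].
This gives a 5×5 integer matrix of rank 4; reducing to Smith normal form yields diagonal entries (1,1,1,1).

Reading off H_k = ker ∂_k / im ∂_{k+1}:

  H_0: rank C_0 − rank ∂_1 = 5 − 4 = 1, and the invariant factors of ∂_1 are all 1, so H_0 = Z.
  H_1: rank ker ∂_1 − rank ∂_2 = (5 − 4) − 0 = 1, and there is no ∂_2, so H_1 = Z.

(K is a triangulation of the circle S^1.)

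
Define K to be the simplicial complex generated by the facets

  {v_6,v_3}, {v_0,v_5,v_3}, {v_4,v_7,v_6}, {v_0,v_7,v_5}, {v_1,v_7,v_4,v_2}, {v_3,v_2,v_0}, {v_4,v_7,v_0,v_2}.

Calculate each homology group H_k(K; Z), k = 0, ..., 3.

We work with the vertex ordering v_0 < v_1 < v_2 < v_3 < v_4 < v_5 < v_6 < v_7. The simplices of K, each written with vertices in increasing order, are:

  0-simplices (8): [v_0], [v_1], [v_2], [v_3], [v_4], [v_5], [v_6], [v_7]
  1-simplices (17): (17 of them)
  2-simplices (11): (11 of them)
  3-simplices (2): [v_0,v_2,v_4,v_7], [v_1,v_2,v_4,v_7]

Hence C_0 ≅ Z^8, C_1 ≅ Z^17, C_2 ≅ Z^11, C_3 ≅ Z^2.

The boundary map ∂_1: C_1 → C_0 sends each edge [p,q] (with p < q) to q − p. For instance
  ∂[v_0,v_7] = [v_7] − [v_0].
The resulting 8×17 matrix has rank 7, and its Smith normal form has invariant factors (1,1,1,1,1,1,1).

The boundary map ∂_2: C_2 → C_1 maps a triangle to the signed sum of its edges. For instance
  ∂[v_0,v_2,v_7] = [v_2,v_7] − [v_0,v_7] + [v_0,v_2],
  ∂[v_1,v_2,v_4] = [v_2,v_4] − [v_1,v_4] + [v_1,v_2].
As a 17×11 matrix over Z this has rank 9, with invariant factors (1,1,1,1,1,1,1,1,1).

The boundary map ∂_3: C_3 → C_2 sends each 3-simplex σ to the alternating sum Σ_i (−1)^i (σ with its i-th vertex removed). For instance
  ∂[v_1,v_2,v_4,v_7] = [v_2,v_4,v_7] − [v_1,v_4,v_7] + [v_1,v_2,v_7] − [v_1,v_2,v_4],
  ∂[v_0,v_2,v_4,v_7] = [v_2,v_4,v_7] − [v_0,v_4,v_7] + [v_0,v_2,v_7] − [v_0,v_2,v_4].
The 11×2 boundary matrix has rank 2 and Smith normal form diag(1,1).

Reading off H_k = ker ∂_k / im ∂_{k+1}:

  H_0: rank C_0 − rank ∂_1 = 8 − 7 = 1, and the invariant factors of ∂_1 are all 1, so H_0 ≅ Z.
  H_1: rank ker ∂_1 − rank ∂_2 = (17 − 7) − 9 = 1, and the invariant factors of ∂_2 are all 1, so H_1 ≅ Z.
  H_2: rank ker ∂_2 − rank ∂_3 = (11 − 9) − 2 = 0, and the invariant factors of ∂_3 are all 1, so H_2 ≅ 0.
  H_3: rank ker ∂_3 − rank ∂_4 = (2 − 2) − 0 = 0, and there is no ∂_4, so H_3 ≅ 0.

H_0 = Z,  H_1 = Z,  H_2 = 0,  H_3 = 0.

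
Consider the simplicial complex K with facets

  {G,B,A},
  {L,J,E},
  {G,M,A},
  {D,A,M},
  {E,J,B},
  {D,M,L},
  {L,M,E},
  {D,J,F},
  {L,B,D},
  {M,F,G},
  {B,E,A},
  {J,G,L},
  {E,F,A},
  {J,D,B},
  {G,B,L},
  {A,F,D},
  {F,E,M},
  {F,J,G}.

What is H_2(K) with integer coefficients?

H_2 = 0.

Fix the vertex order A < B < D < E < F < G < J < L < M and write every simplex with vertices in increasing order. Then dim K = 2 and the simplices of K are:

  0-simplices (9): A, B, D, E, F, G, J, L, M
  1-simplices (27): AB, AD, AE, AF, AG, AM, BD, BE, BG, BJ, BL, DF, DJ, DL, DM, EF, EJ, EL, EM, FG, FJ, FM, GJ, GL, GM, JL, LM
  2-simplices (18): ABE, ABG, ADF, ADM, AEF, AGM, BDJ, BDL, BEJ, BGL, DFJ, DLM, EFM, EJL, ELM, FGJ, FGM, GJL

Hence C_0 ≅ Z^9, C_1 ≅ Z^27, C_2 ≅ Z^18.

The boundary map ∂_1: C_1 → C_0 maps an edge to its endpoints' difference, ∂[p,q] = q − p. For instance
  ∂BE = E − B.
This gives a 9×27 integer matrix of rank 8; reducing to Smith normal form yields diagonal entries (1,1,1,1,1,1,1,1).

Boundary ∂_2: C_2 → C_1 sends each 2-simplex [p,q,r] to [q,r] − [p,r] + [p,q]. For instance
  ∂ADF = DF − AF + AD,
  ∂ABG = BG − AG + AB.
The resulting 27×18 matrix has rank 18, and its Smith normal form has invariant factors (1,1,1,1,1,1,1,1,1,1,1,1,1,1,1,1,1,2).

From H_k ≅ ker(∂_k) / im(∂_{k+1}) we obtain:

  H_2: rank ker ∂_2 − rank ∂_3 = (18 − 18) − 0 = 0, and there is no ∂_3, so H_2 ≅ 0.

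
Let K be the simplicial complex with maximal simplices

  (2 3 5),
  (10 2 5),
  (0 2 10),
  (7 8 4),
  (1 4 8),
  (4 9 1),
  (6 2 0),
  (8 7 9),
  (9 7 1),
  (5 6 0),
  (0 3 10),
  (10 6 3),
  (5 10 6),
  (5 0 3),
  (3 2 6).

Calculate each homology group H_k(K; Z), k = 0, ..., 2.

Order the vertices as 0 < 1 < 2 < 3 < 4 < 5 < 6 < 7 < 8 < 9 < 10. Listing each simplex with vertices in this order, K has dimension 2 with simplices:

  0-simplices (11): [0], [1], [2], [3], [4], [5], [6], [7], [8], [9], [10]
  1-simplices (25): (25 of them)
  2-simplices (15): [0,2,6], [0,2,10], [0,3,5], [0,3,10], [0,5,6], [1,4,8], [1,4,9], [1,7,9], [2,3,5], [2,3,6], [2,5,10], [3,6,10], [4,7,8], [5,6,10], [7,8,9]

so the chain groups are C_0 ≅ Z^11, C_1 ≅ Z^25, C_2 ≅ Z^15.

The boundary map ∂_1: C_1 → C_0 is given by ∂[p,q] = [q] − [p]. For instance
  ∂[2,10] = [10] − [2].
The resulting 11×25 matrix has rank 9, and its Smith normal form has invariant factors (1,1,1,1,1,1,1,1,1).

Boundary ∂_2: C_2 → C_1 maps a triangle to the signed sum of its edges. For instance
  ∂[3,6,10] = [6,10] − [3,10] + [3,6],
  ∂[4,7,8] = [7,8] − [4,8] + [4,7].
As a 25×15 matrix over Z this has rank 15, with invariant factors (1,1,1,1,1,1,1,1,1,1,1,1,1,1,2).

Now H_k = ker ∂_k / im ∂_{k+1}, so:

  H_0: rank C_0 − rank ∂_1 = 11 − 9 = 2, and the invariant factors of ∂_1 are all 1, so H_0 = Z^2.
  H_1: rank ker ∂_1 − rank ∂_2 = (25 − 9) − 15 = 1, and ∂_2 has invariant factor 2 > 1, so H_1 = Z ⊕ Z/2Z.
  H_2: rank ker ∂_2 − rank ∂_3 = (15 − 15) − 0 = 0, and there is no ∂_3, so H_2 = 0.

H_0 ≅ Z^2,  H_1 ≅ Z ⊕ Z/2Z,  H_2 = 0.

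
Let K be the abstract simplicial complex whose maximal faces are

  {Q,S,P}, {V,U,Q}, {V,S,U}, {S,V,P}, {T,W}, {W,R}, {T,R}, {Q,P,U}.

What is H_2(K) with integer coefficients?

H_2 ≅ 0.

K has 8 vertices, 13 edges, 5 triangles.
rank ∂_2 = 5, rank ∂_3 = 0 ⇒ b_2 = 5 − 5 − 0 = 0. So H_2 = 0.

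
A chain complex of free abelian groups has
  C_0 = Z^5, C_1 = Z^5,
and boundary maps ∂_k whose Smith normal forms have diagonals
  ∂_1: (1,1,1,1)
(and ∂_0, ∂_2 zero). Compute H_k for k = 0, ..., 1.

H_0 = Z,  H_1 = Z.

H_0: b_0 = 5 − 0 − 4 = 1; torsion from ∂_1 factors > 1: none. So H_0 = Z.
H_1: b_1 = 5 − 4 − 0 = 1; torsion from ∂_2 factors > 1: none. So H_1 = Z.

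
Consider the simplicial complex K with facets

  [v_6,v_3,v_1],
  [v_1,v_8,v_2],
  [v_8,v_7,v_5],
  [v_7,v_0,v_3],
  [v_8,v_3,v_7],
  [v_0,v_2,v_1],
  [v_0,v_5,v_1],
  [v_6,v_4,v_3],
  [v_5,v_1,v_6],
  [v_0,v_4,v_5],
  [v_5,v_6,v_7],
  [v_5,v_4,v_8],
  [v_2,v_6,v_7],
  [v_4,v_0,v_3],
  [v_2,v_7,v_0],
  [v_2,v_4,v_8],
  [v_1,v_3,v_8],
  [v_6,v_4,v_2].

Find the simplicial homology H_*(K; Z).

Order the vertices as v_0 < v_1 < v_2 < v_3 < v_4 < v_5 < v_6 < v_7 < v_8. Listing each simplex with vertices in this order, K has dimension 2 with simplices:

  0-simplices (9): [v_0], [v_1], [v_2], [v_3], [v_4], [v_5], [v_6], [v_7], [v_8]
  1-simplices (27): (27 of them)
  2-simplices (18): (18 of them)

so the chain groups are C_0 ≅ Z^9, C_1 ≅ Z^27, C_2 ≅ Z^18.

Boundary ∂_1: C_1 → C_0 maps an edge to its endpoints' difference, ∂[p,q] = q − p. For instance
  ∂[v_2,v_8] = [v_8] − [v_2].
The 9×27 boundary matrix has rank 8 and Smith normal form diag(1,1,1,1,1,1,1,1).

Boundary ∂_2: C_2 → C_1 acts by ∂[p,q,r] = [q,r] − [p,r] + [p,q]. For instance
  ∂[v_1,v_5,v_6] = [v_5,v_6] − [v_1,v_6] + [v_1,v_5],
  ∂[v_0,v_3,v_4] = [v_3,v_4] − [v_0,v_4] + [v_0,v_3].
As a 27×18 matrix over Z this has rank 17, with invariant factors (1,1,1,1,1,1,1,1,1,1,1,1,1,1,1,1,1).

From H_k ≅ ker(∂_k) / im(∂_{k+1}) we obtain:

  H_0: rank C_0 − rank ∂_1 = 9 − 8 = 1, and the invariant factors of ∂_1 are all 1, so H_0 = Z.
  H_1: rank ker ∂_1 − rank ∂_2 = (27 − 8) − 17 = 2, and the invariant factors of ∂_2 are all 1, so H_1 = Z^2.
  H_2: rank ker ∂_2 − rank ∂_3 = (18 − 17) − 0 = 1, and there is no ∂_3, so H_2 = Z.

H_0 = Z,  H_1 = Z^2,  H_2 = Z.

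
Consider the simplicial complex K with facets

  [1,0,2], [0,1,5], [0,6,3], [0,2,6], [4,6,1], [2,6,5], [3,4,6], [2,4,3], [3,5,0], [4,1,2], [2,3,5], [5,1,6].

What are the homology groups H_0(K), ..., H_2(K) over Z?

H_0 = Z,  H_1 = Z/2Z,  H_2 = 0.

We work with the vertex ordering 0 < 1 < 2 < 3 < 4 < 5 < 6. The simplices of K, each written with vertices in increasing order, are:

  0-simplices (7): [0], [1], [2], [3], [4], [5], [6]
  1-simplices (18): [0,1], [0,2], [0,3], [0,5], [0,6], [1,2], [1,4], [1,5], [1,6], [2,3], [2,4], [2,5], [2,6], [3,4], [3,5], [3,6], [4,6], [5,6]
  2-simplices (12): [0,1,2], [0,1,5], [0,2,6], [0,3,5], [0,3,6], [1,2,4], [1,4,6], [1,5,6], [2,3,4], [2,3,5], [2,5,6], [3,4,6]

Hence C_0 ≅ Z^7, C_1 ≅ Z^18, C_2 ≅ Z^12.

∂_1: C_1 → C_0 is given by ∂[p,q] = [q] − [p]. For instance
  ∂[2,3] = [3] − [2].
The 7×18 boundary matrix has rank 6 and Smith normal form diag(1,1,1,1,1,1).

∂_2: C_2 → C_1 sends each 2-simplex [p,q,r] to [q,r] − [p,r] + [p,q]. For instance
  ∂[2,5,6] = [5,6] − [2,6] + [2,5],
  ∂[0,1,5] = [1,5] − [0,5] + [0,1].
This gives a 18×12 integer matrix of rank 12; reducing to Smith normal form yields diagonal entries (1,1,1,1,1,1,1,1,1,1,1,2).

Reading off H_k = ker ∂_k / im ∂_{k+1}:

  H_0: rank C_0 − rank ∂_1 = 7 − 6 = 1, and the invariant factors of ∂_1 are all 1, so H_0 ≅ Z.
  H_1: rank ker ∂_1 − rank ∂_2 = (18 − 6) − 12 = 0, and ∂_2 has invariant factor 2 > 1, so H_1 ≅ Z/2Z.
  H_2: rank ker ∂_2 − rank ∂_3 = (12 − 12) − 0 = 0, and there is no ∂_3, so H_2 ≅ 0.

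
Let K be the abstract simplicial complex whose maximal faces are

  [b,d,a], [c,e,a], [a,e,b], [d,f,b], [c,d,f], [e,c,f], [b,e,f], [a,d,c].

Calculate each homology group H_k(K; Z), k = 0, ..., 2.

H_0 = Z,  H_1 = 0,  H_2 = Z.

We work with the vertex ordering a < b < c < d < e < f. The simplices of K, each written with vertices in increasing order, are:

  0-simplices (6): a, b, c, d, e, f
  1-simplices (12): ab, ac, ad, ae, bd, be, bf, cd, ce, cf, df, ef
  2-simplices (8): abd, abe, acd, ace, bdf, bef, cdf, cef

so the chain groups are C_0 ≅ Z^6, C_1 ≅ Z^12, C_2 ≅ Z^8.

Boundary ∂_1: C_1 → C_0 sends each edge [p,q] (with p < q) to q − p. For instance
  ∂cd = d − c.
This gives a 6×12 integer matrix of rank 5; reducing to Smith normal form yields diagonal entries (1,1,1,1,1).

∂_2: C_2 → C_1 maps a triangle to the signed sum of its edges. For instance
  ∂ace = ce − ae + ac,
  ∂bef = ef − bf + be.
As a 12×8 matrix over Z this has rank 7, with invariant factors (1,1,1,1,1,1,1).

Computing H_k = (kernel of ∂_k) / (image of ∂_{k+1}):

  H_0: rank C_0 − rank ∂_1 = 6 − 5 = 1, and the invariant factors of ∂_1 are all 1, so H_0 ≅ Z.
  H_1: rank ker ∂_1 − rank ∂_2 = (12 − 5) − 7 = 0, and the invariant factors of ∂_2 are all 1, so H_1 ≅ 0.
  H_2: rank ker ∂_2 − rank ∂_3 = (8 − 7) − 0 = 1, and there is no ∂_3, so H_2 ≅ Z.

(K is a triangulation of the 2-sphere S^2.)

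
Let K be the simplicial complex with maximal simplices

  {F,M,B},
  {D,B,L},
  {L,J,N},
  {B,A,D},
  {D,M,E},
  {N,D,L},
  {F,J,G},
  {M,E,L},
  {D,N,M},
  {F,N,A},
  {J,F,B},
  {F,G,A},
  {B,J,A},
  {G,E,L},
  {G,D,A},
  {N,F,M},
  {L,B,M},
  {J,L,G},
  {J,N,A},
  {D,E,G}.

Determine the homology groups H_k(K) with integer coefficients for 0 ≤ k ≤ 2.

We work with the vertex ordering A < B < D < E < F < G < J < L < M < N. The simplices of K, each written with vertices in increasing order, are:

  0-simplices (10): A, B, D, E, F, G, J, L, M, N
  1-simplices (30): AB, AD, AF, AG, AJ, AN, BD, BF, BJ, BL, BM, DE, DG, DL, DM, DN, EG, EL, EM, FG, FJ, FM, FN, GJ, GL, JL, JN, LM, LN, MN
  2-simplices (20): ABD, ABJ, ADG, AFG, AFN, AJN, BDL, BFJ, BFM, BLM, DEG, DEM, DLN, DMN, EGL, ELM, FGJ, FMN, GJL, JLN

so the chain groups are C_0 ≅ Z^10, C_1 ≅ Z^30, C_2 ≅ Z^20.

Boundary ∂_1: C_1 → C_0 sends each edge [p,q] (with p < q) to q − p.
As a 10×30 matrix over Z this has rank 9, with invariant factors (1,1,1,1,1,1,1,1,1).

The boundary map ∂_2: C_2 → C_1 acts by ∂[p,q,r] = [q,r] − [p,r] + [p,q]. For instance
  ∂BDL = DL − BL + BD,
  ∂JLN = LN − JN + JL.
The 30×20 boundary matrix has rank 20 and Smith normal form diag(1,1,1,1,1,1,1,1,1,1,1,1,1,1,1,1,1,1,1,2).

Reading off H_k = ker ∂_k / im ∂_{k+1}:

  H_0: rank C_0 − rank ∂_1 = 10 − 9 = 1, and the invariant factors of ∂_1 are all 1, so H_0 = Z.
  H_1: rank ker ∂_1 − rank ∂_2 = (30 − 9) − 20 = 1, and ∂_2 has invariant factor 2 > 1, so H_1 = Z ⊕ Z_2.
  H_2: rank ker ∂_2 − rank ∂_3 = (20 − 20) − 0 = 0, and there is no ∂_3, so H_2 = 0.

H_0 = Z,  H_1 = Z ⊕ Z_2,  H_2 = 0.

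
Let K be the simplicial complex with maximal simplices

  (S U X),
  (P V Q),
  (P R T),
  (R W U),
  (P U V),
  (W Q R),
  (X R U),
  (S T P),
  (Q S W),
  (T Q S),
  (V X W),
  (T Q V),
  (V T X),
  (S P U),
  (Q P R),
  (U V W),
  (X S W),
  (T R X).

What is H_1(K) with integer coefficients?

Take the total order P < Q < R < S < T < U < V < W < X on the vertex set. Then K (dimension 2) consists of the simplices:

  0-simplices (9): P, Q, R, S, T, U, V, W, X
  1-simplices (27): PQ, PR, PS, PT, PU, PV, QR, QS, QT, QV, QW, RT, RU, RW, RX, ST, SU, SW, SX, TV, TX, UV, UW, UX, VW, VX, WX
  2-simplices (18): PQR, PQV, PRT, PST, PSU, PUV, QRW, QST, QSW, QTV, RTX, RUW, RUX, SUX, SWX, TVX, UVW, VWX

giving chain groups C_0 ≅ Z^9, C_1 ≅ Z^27, C_2 ≅ Z^18.

The boundary map ∂_1: C_1 → C_0 maps an edge to its endpoints' difference, ∂[p,q] = q − p.
The resulting 9×27 matrix has rank 8, and its Smith normal form has invariant factors (1,1,1,1,1,1,1,1).

The boundary map ∂_2: C_2 → C_1 maps a triangle to the signed sum of its edges. For instance
  ∂PSU = SU − PU + PS,
  ∂RUX = UX − RX + RU.
The resulting 27×18 matrix has rank 18, and its Smith normal form has invariant factors (1,1,1,1,1,1,1,1,1,1,1,1,1,1,1,1,1,2).

From H_k ≅ ker(∂_k) / im(∂_{k+1}) we obtain:

  H_1: rank ker ∂_1 − rank ∂_2 = (27 − 8) − 18 = 1, and ∂_2 has invariant factor 2 > 1, so H_1 = Z ⊕ Z/2.

H_1 = Z ⊕ Z/2.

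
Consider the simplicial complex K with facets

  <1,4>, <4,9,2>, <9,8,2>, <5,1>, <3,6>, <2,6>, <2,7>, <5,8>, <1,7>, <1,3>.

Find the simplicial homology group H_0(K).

Order the vertices as 1 < 2 < 3 < 4 < 5 < 6 < 7 < 8 < 9. Listing each simplex with vertices in this order, K has dimension 2 with simplices:

  0-simplices (9): [1], [2], [3], [4], [5], [6], [7], [8], [9]
  1-simplices (13): [1,3], [1,4], [1,5], [1,7], [2,4], [2,6], [2,7], [2,8], [2,9], [3,6], [4,9], [5,8], [8,9]
  2-simplices (2): [2,4,9], [2,8,9]

so the chain groups are C_0 ≅ Z^9, C_1 ≅ Z^13, C_2 ≅ Z^2.

The boundary map ∂_1: C_1 → C_0 sends each edge [p,q] (with p < q) to q − p. For instance
  ∂[2,7] = [7] − [2].
The 9×13 boundary matrix has rank 8 and Smith normal form diag(1,1,1,1,1,1,1,1).

∂_2: C_2 → C_1 sends each 2-simplex [p,q,r] to [q,r] − [p,r] + [p,q]. For instance
  ∂[2,4,9] = [4,9] − [2,9] + [2,4],
  ∂[2,8,9] = [8,9] − [2,9] + [2,8].
The resulting 13×2 matrix has rank 2, and its Smith normal form has invariant factors (1,1).

Reading off H_k = ker ∂_k / im ∂_{k+1}:

  H_0: rank C_0 − rank ∂_1 = 9 − 8 = 1, and the invariant factors of ∂_1 are all 1, so H_0 = Z.

H_0 ≅ Z.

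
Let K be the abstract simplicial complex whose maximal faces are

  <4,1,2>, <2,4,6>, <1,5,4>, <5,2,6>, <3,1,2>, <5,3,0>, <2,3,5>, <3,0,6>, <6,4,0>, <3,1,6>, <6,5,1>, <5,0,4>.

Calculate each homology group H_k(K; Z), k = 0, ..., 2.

Fix the vertex order 0 < 1 < 2 < 3 < 4 < 5 < 6 and write every simplex with vertices in increasing order. Then dim K = 2 and the simplices of K are:

  0-simplices (7): [0], [1], [2], [3], [4], [5], [6]
  1-simplices (18): [0,3], [0,4], [0,5], [0,6], [1,2], [1,3], [1,4], [1,5], [1,6], [2,3], [2,4], [2,5], [2,6], [3,5], [3,6], [4,5], [4,6], [5,6]
  2-simplices (12): [0,3,5], [0,3,6], [0,4,5], [0,4,6], [1,2,3], [1,2,4], [1,3,6], [1,4,5], [1,5,6], [2,3,5], [2,4,6], [2,5,6]

so the chain groups are C_0 ≅ Z^7, C_1 ≅ Z^18, C_2 ≅ Z^12.

The boundary map ∂_1: C_1 → C_0 sends each edge [p,q] (with p < q) to q − p. For instance
  ∂[1,3] = [3] − [1].
The 7×18 boundary matrix has rank 6 and Smith normal form diag(1,1,1,1,1,1).

∂_2: C_2 → C_1 sends each 2-simplex [p,q,r] to [q,r] − [p,r] + [p,q]. For instance
  ∂[1,2,4] = [2,4] − [1,4] + [1,2],
  ∂[0,4,5] = [4,5] − [0,5] + [0,4].
The 18×12 boundary matrix has rank 12 and Smith normal form diag(1,1,1,1,1,1,1,1,1,1,1,2).

Computing H_k = (kernel of ∂_k) / (image of ∂_{k+1}):

  H_0: rank C_0 − rank ∂_1 = 7 − 6 = 1, and the invariant factors of ∂_1 are all 1, so H_0 ≅ Z.
  H_1: rank ker ∂_1 − rank ∂_2 = (18 − 6) − 12 = 0, and ∂_2 has invariant factor 2 > 1, so H_1 ≅ Z/2.
  H_2: rank ker ∂_2 − rank ∂_3 = (12 − 12) − 0 = 0, and there is no ∂_3, so H_2 ≅ 0.

H_0 = Z,  H_1 = Z/2,  H_2 = 0.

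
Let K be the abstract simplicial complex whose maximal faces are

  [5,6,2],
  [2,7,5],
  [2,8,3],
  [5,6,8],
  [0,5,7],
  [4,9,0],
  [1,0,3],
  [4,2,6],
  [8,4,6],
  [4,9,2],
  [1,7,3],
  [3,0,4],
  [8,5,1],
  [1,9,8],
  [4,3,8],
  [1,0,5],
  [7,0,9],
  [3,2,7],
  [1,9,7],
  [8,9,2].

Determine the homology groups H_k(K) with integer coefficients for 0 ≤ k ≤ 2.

H_0 = Z,  H_1 = Z × Z/2,  H_2 = 0.

K has 10 vertices, 30 edges, 20 triangles.
rank ∂_0 = 0, rank ∂_1 = 9 ⇒ b_0 = 10 − 0 − 9 = 1; all invariant factors of ∂_1 are 1 so no torsion. So H_0 ≅ Z.
rank ∂_1 = 9, rank ∂_2 = 20 ⇒ b_1 = 30 − 9 − 20 = 1; ∂_2 has invariant factor(s) [2] giving torsion. So H_1 ≅ Z × Z/2.
rank ∂_2 = 20, rank ∂_3 = 0 ⇒ b_2 = 20 − 20 − 0 = 0. So H_2 ≅ 0.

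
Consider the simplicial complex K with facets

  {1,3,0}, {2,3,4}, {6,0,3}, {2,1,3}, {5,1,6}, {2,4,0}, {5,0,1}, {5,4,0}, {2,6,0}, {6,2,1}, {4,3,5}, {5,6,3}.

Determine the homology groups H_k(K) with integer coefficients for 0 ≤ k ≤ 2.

H_0 ≅ Z,  H_1 ≅ Z/2,  H_2 = 0.

Order the vertices as 0 < 1 < 2 < 3 < 4 < 5 < 6. Listing each simplex with vertices in this order, K has dimension 2 with simplices:

  0-simplices (7): [0], [1], [2], [3], [4], [5], [6]
  1-simplices (18): [0,1], [0,2], [0,3], [0,4], [0,5], [0,6], [1,2], [1,3], [1,5], [1,6], [2,3], [2,4], [2,6], [3,4], [3,5], [3,6], [4,5], [5,6]
  2-simplices (12): [0,1,3], [0,1,5], [0,2,4], [0,2,6], [0,3,6], [0,4,5], [1,2,3], [1,2,6], [1,5,6], [2,3,4], [3,4,5], [3,5,6]

Hence C_0 ≅ Z^7, C_1 ≅ Z^18, C_2 ≅ Z^12.

Boundary ∂_1: C_1 → C_0 is given by ∂[p,q] = [q] − [p]. For instance
  ∂[0,4] = [4] − [0].
The resulting 7×18 matrix has rank 6, and its Smith normal form has invariant factors (1,1,1,1,1,1).

The boundary map ∂_2: C_2 → C_1 maps a triangle to the signed sum of its edges. For instance
  ∂[3,4,5] = [4,5] − [3,5] + [3,4],
  ∂[0,1,5] = [1,5] − [0,5] + [0,1].
This gives a 18×12 integer matrix of rank 12; reducing to Smith normal form yields diagonal entries (1,1,1,1,1,1,1,1,1,1,1,2).

Reading off H_k = ker ∂_k / im ∂_{k+1}:

  H_0: rank C_0 − rank ∂_1 = 7 − 6 = 1, and the invariant factors of ∂_1 are all 1, so H_0 = Z.
  H_1: rank ker ∂_1 − rank ∂_2 = (18 − 6) − 12 = 0, and ∂_2 has invariant factor 2 > 1, so H_1 = Z/2.
  H_2: rank ker ∂_2 − rank ∂_3 = (12 − 12) − 0 = 0, and there is no ∂_3, so H_2 = 0.

As a check, the Euler characteristic is 7 − 18 + 12 = 1, which agrees with 1 − 0 + 0 = 1.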